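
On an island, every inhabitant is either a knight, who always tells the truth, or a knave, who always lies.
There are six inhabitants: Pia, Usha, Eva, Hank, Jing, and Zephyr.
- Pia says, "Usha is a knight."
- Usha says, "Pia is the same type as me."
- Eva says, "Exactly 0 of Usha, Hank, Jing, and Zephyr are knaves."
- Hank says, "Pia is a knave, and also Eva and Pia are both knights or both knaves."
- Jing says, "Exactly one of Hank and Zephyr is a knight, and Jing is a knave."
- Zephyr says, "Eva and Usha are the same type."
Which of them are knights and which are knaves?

Pia is a knight, Usha is a knight, Eva is a knave, Hank is a knave, Jing is a knave, and Zephyr is a knave.

Pia is a knight, and the claim "Usha is a knight" is indeed true.
Usha is a knight; "Pia is the same type as me" is true, as required.
Eva is a knave; "exactly 0 of Usha, Hank, Jing, and Zephyr are knaves" is false, as required.
Hank is a knave; "Pia is a knave, and also Eva and Pia are both knights or both knaves" is false, as required.
Jing is a knave; "exactly one of Hank and Zephyr is a knight, and Jing is a knave" is false, as required.
Zephyr is a knave, and the claim "Eva and Usha are the same type" is indeed false.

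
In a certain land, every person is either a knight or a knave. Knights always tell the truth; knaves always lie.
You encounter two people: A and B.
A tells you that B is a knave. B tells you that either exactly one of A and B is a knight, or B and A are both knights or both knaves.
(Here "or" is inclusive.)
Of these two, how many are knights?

1

The unique consistent assignment is A=knave, B=knight.
That has 1 knight.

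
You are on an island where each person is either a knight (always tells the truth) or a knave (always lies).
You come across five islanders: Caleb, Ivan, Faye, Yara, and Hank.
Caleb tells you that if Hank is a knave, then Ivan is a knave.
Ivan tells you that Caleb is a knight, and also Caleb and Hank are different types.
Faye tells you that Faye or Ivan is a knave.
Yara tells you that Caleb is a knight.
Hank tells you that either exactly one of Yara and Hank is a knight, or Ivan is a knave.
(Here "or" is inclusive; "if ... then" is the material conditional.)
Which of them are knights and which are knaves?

Caleb is a knight, Ivan is a knave, Faye is a knight, Yara is a knight, and Hank is a knight.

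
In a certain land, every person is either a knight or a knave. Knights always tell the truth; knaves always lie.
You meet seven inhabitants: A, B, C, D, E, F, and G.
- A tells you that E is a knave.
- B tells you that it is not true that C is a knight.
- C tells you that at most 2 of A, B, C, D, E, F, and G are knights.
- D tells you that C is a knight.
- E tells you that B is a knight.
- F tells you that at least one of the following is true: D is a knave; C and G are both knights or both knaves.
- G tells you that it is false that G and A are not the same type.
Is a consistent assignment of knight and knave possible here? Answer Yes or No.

No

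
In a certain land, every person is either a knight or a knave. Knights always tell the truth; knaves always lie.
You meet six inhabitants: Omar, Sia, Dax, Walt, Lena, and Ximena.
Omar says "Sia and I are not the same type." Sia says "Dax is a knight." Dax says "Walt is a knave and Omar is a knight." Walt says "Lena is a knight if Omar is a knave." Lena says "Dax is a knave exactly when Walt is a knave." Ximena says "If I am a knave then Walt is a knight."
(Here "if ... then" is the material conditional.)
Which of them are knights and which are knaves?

Omar is a knight, Sia is a knave, Dax is a knave, Walt is a knight, Lena is a knave, and Ximena is a knight.

As a knight, Omar's statement "Sia and I are not the same type" should be true; it is.
As a knave, Sia's statement "Dax is a knight" should be false; it is.
Dax is a knave; "Walt is a knave and Omar is a knight" is false, as required.
As a knight, Walt's statement "Lena is a knight if Omar is a knave" should be true; it is.
Lena is a knave; "Dax is a knave exactly when Walt is a knave" is false, as required.
Since Ximena is a knight, "if I am a knave then Walt is a knight" needs to be true, which holds.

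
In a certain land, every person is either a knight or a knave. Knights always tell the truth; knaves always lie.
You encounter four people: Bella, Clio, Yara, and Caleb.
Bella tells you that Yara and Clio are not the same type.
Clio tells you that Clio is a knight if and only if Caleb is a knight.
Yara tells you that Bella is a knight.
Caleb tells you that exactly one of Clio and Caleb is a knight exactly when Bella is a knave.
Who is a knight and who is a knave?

Suppose Bella is a knight. Then Bella's statement "Yara and Clio are not the same type" would have to be true. Checking the 8 ways to assign the others, none is consistent with every speaker.
(For instance, with Clio=knave, Yara=knave, Caleb=knight, Bella's claim "Yara and Clio are not the same type" comes out false where it would need to be true.)
So Bella must be a knave, making "Yara and Clio are not the same type" false. Taking Bella=knave, Clio=knave, Yara=knave, Caleb=knight, each remaining statement checks out:
  Clio (knave): "Clio is a knight if and only if Caleb is a knight" — false. ✓
  Yara (knave): "Bella is a knight" — false. ✓
  Caleb (knight): "exactly one of Clio and Caleb is a knight exactly when Bella is a knave" — true. ✓
This is the unique consistent assignment.

Bella is a knave, Clio is a knave, Yara is a knave, and Caleb is a knight.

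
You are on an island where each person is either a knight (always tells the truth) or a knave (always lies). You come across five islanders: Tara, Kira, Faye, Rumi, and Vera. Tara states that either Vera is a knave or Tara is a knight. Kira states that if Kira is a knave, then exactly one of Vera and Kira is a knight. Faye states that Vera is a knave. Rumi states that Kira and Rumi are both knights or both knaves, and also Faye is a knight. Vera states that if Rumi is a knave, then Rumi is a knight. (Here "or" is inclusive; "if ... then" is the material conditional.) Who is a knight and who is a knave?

Tara is a knight, Kira is a knight, Faye is a knight, Rumi is a knave, and Vera is a knave.

Tara (knight): "either Vera is a knave or Tara is a knight" — True. ✓
Kira is a knight, and the claim "if Kira is a knave, then exactly one of Vera and Kira is a knight" is indeed True.
Faye (knight): "Vera is a knave" — True. ✓
Rumi is a knave; "Kira and Rumi are both knights or both knaves, and also Faye is a knight" is false, as required.
Vera is a knave, and the claim "if Rumi is a knave, then Rumi is a knight" is indeed false.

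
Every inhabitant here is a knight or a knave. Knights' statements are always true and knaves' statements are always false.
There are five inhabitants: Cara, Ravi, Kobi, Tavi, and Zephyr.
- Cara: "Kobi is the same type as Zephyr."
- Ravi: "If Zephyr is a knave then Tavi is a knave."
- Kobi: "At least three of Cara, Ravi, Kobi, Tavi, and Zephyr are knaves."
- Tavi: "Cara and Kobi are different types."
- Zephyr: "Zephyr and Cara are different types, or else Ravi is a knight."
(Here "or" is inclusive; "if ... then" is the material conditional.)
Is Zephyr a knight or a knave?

Consistent assignments: {Cara=knave, Ravi=knave, Kobi=knight, Tavi=knight, Zephyr=knave}
In every consistent assignment, Zephyr is a knave.

Zephyr is a knave.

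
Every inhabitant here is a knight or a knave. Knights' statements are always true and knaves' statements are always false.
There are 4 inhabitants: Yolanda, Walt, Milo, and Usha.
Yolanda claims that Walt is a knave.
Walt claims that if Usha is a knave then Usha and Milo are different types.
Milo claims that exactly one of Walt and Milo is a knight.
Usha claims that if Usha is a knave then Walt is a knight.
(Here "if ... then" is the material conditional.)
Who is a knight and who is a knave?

Knights: Yolanda. Knaves: Walt, Milo, and Usha.

Yolanda is a knight, so "Walt is a knave" must be True — and it is.
Walt is a knave, and the claim "if Usha is a knave then Usha and Milo are different types" is indeed false.
Milo is a knave, and the claim "exactly one of Walt and Milo is a knight" is indeed false.
Since Usha is a knave, "if Usha is a knave then Walt is a knight" needs to be false, which holds.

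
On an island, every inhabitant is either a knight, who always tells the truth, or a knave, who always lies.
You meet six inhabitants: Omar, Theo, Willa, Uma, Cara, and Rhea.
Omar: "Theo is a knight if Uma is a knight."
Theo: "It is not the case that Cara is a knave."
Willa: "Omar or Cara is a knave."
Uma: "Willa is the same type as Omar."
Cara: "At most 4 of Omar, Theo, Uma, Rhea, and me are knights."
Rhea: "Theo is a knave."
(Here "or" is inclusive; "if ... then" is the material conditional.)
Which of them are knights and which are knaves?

Omar is a knight, Theo is a knight, Willa is a knave, Uma is a knave, Cara is a knight, and Rhea is a knave.

Omar (knight): "Theo is a knight if Uma is a knight" — True. ✓
Theo is a knight; "it is not the case that Cara is a knave" is True, as required.
Since Willa is a knave, "Omar or Cara is a knave" needs to be false, which holds.
Since Uma is a knave, "Willa is the same type as Omar" needs to be false, which holds.
Cara (knight): "at most 4 of Omar, Theo, Uma, Rhea, and me are knights" — True. ✓
Rhea (knave): "Theo is a knave" — false. ✓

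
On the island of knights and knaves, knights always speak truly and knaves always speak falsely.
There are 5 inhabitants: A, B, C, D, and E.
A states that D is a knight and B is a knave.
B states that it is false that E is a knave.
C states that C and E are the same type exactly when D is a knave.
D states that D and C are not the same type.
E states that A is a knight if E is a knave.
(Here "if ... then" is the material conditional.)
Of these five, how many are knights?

2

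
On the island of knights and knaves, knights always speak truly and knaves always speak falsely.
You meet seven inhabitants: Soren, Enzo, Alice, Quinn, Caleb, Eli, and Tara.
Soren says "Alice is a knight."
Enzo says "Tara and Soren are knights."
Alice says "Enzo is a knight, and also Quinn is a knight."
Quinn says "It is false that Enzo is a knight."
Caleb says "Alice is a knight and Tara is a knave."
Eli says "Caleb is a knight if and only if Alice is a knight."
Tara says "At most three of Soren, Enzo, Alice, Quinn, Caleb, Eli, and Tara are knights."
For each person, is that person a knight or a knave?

Since Soren is a knave, "Alice is a knight" needs to be false, which holds.
Enzo is a knave; "Tara and Soren are knights" is false, as required.
As a knave, Alice's statement "Enzo is a knight, and also Quinn is a knight" should be false; it is.
Quinn (knight): "it is false that Enzo is a knight" — True. ✓
As a knave, Caleb's statement "Alice is a knight and Tara is a knave" should be false; it is.
Eli is a knight, and the claim "Caleb is a knight if and only if Alice is a knight" is indeed True.
Since Tara is a knight, "at most three of Soren, Enzo, Alice, Quinn, Caleb, Eli, and Tara are knights" needs to be True, which holds.

Knights: Quinn, Eli, and Tara. Knaves: Soren, Enzo, Alice, and Caleb.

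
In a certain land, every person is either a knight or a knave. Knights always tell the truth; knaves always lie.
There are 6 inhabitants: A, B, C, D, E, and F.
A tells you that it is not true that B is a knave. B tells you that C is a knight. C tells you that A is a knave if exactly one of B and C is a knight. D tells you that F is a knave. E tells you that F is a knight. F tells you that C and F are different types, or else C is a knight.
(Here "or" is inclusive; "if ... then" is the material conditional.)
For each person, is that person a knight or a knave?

A is a knight; "it is not true that B is a knave" is True, as required.
B is a knight; "C is a knight" is True, as required.
C is a knight; "A is a knave if exactly one of B and C is a knight" is True, as required.
D is a knave, so "F is a knave" must be False — and it is.
As a knight, E's statement "F is a knight" should be True; it is.
F is a knight, so "C and F are different types, or else C is a knight" must be True — and it is.

A is a knight, B is a knight, C is a knight, D is a knave, E is a knight, and F is a knight.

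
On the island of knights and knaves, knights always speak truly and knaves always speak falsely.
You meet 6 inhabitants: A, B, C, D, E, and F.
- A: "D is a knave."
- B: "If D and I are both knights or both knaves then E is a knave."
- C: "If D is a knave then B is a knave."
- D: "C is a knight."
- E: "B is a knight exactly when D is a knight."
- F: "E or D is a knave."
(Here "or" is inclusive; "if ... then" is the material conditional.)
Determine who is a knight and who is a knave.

Knights: A, B, and F. Knaves: C, D, and E.

Since A is a knight, "D is a knave" needs to be true, which holds.
B is a knight; "if D and I are both knights or both knaves then E is a knave" is true, as required.
C is a knave; "if D is a knave then B is a knave" is false, as required.
D (knave): "C is a knight" — false. ✓
E is a knave, so "B is a knight exactly when D is a knight" must be false — and it is.
As a knight, F's statement "E or D is a knave" should be true; it is.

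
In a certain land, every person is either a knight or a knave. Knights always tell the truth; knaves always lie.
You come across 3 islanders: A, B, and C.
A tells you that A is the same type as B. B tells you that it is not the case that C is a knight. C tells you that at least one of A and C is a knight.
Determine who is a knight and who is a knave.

A is a knave, B is a knight, and C is a knave.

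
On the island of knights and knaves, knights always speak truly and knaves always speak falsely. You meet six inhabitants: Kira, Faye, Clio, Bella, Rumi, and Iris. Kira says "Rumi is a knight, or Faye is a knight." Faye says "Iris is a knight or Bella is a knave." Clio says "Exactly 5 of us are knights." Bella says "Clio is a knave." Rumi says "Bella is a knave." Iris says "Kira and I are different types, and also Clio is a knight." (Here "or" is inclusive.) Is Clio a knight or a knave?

Clio is a knave.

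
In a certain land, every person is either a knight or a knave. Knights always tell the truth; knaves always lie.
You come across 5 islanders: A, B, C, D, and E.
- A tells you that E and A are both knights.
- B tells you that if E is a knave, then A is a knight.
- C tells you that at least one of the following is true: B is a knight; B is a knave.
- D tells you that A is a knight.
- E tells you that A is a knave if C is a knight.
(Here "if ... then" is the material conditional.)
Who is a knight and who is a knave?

A is a knave, B is a knight, C is a knight, D is a knave, and E is a knight.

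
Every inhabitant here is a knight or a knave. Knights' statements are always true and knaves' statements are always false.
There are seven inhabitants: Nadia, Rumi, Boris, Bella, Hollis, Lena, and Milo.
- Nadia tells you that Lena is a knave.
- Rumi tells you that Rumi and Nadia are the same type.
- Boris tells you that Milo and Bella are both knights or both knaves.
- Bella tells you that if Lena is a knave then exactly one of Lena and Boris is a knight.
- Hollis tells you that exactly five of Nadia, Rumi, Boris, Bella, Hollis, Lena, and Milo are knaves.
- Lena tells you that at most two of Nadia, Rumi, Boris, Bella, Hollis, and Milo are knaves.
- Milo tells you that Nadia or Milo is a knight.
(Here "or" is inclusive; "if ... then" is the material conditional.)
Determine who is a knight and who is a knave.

Knights: Nadia, Rumi, and Milo. Knaves: Boris, Bella, Hollis, and Lena.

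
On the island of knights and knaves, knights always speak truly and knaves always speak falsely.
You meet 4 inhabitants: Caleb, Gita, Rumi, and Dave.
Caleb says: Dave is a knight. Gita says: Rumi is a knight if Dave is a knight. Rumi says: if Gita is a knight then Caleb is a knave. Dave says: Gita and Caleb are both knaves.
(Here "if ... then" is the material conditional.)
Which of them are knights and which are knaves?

Caleb is a knave, Gita is a knight, Rumi is a knight, and Dave is a knave.

Caleb is a knave, so "Dave is a knight" must be false — and it is.
Gita is a knight, and the claim "Rumi is a knight if Dave is a knight" is indeed true.
Rumi (knight): "if Gita is a knight then Caleb is a knave" — true. ✓
As a knave, Dave's statement "Gita and Caleb are both knaves" should be false; it is.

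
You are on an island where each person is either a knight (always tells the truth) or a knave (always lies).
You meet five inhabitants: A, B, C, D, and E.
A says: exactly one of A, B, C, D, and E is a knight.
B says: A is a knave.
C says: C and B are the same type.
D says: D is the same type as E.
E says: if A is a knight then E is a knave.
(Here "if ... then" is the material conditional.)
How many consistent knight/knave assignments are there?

4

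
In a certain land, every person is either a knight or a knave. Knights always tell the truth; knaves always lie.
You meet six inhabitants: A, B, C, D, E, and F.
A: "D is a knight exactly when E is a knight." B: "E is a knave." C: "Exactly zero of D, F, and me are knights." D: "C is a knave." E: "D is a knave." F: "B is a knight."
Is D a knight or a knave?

D is a knight.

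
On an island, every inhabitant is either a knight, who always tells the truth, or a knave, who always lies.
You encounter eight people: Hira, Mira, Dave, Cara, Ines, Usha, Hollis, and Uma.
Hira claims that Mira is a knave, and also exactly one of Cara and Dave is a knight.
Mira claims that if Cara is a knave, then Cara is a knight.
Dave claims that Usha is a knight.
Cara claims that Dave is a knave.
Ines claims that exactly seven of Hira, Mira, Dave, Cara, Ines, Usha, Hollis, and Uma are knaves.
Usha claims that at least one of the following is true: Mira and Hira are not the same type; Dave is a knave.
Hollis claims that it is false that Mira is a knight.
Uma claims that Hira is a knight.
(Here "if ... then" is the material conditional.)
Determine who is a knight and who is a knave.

Knights: Hira, Dave, Usha, Hollis, and Uma. Knaves: Mira, Cara, and Ines.

As a knight, Hira's statement "Mira is a knave, and also exactly one of Cara and Dave is a knight" should be True; it is.
As a knave, Mira's statement "if Cara is a knave, then Cara is a knight" should be false; it is.
Dave is a knight; "Usha is a knight" is True, as required.
Cara is a knave; "Dave is a knave" is false, as required.
As a knave, Ines's statement "exactly seven of Hira, Mira, Dave, Cara, Ines, Usha, Hollis, and Uma are knaves" should be false; it is.
As a knight, Usha's statement "at least one of the following is true: Mira and Hira are not the same type; Dave is a knave" should be True; it is.
Since Hollis is a knight, "it is false that Mira is a knight" needs to be True, which holds.
Uma is a knight; "Hira is a knight" is True, as required.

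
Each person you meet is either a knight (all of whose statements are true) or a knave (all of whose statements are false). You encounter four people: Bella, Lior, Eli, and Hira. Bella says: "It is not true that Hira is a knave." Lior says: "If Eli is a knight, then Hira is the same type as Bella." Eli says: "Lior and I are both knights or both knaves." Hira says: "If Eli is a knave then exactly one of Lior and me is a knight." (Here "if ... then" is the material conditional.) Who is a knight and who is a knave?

Suppose Bella is a knave. Then Bella's statement "it is not true that Hira is a knave" would have to be false. Checking the 8 ways to assign the others, none is consistent with every speaker.
(For instance, with Lior=knight, Eli=knight, Hira=knight, Bella's claim "it is not true that Hira is a knave" comes out true where it would need to be false.)
So Bella must be a knight, making "it is not true that Hira is a knave" true. Taking Bella=knight, Lior=knight, Eli=knight, Hira=knight, each remaining statement checks out:
  Lior (knight): "if Eli is a knight, then Hira is the same type as Bella" — true. ✓
  Eli (knight): "Lior and I are both knights or both knaves" — true. ✓
  Hira (knight): "if Eli is a knave then exactly one of Lior and me is a knight" — true. ✓
This is the unique consistent assignment.

Bella is a knight, Lior is a knight, Eli is a knight, and Hira is a knight.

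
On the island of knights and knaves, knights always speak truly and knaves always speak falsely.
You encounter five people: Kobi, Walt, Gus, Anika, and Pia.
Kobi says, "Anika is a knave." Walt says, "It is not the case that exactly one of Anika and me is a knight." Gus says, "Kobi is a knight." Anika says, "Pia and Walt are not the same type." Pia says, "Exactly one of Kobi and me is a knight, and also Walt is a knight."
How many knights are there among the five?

The unique consistent assignment is Kobi=knave, Walt=knight, Gus=knave, Anika=knight, Pia=knave.
That has 2 knights.

2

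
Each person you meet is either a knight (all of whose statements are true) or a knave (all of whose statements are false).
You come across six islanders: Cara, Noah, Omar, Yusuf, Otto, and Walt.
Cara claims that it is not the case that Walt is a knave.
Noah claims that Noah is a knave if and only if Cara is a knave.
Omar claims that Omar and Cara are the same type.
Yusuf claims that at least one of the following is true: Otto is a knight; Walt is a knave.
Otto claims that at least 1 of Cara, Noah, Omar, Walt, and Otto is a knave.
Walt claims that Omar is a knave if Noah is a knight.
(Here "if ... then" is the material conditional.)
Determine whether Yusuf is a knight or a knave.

Yusuf is a knight.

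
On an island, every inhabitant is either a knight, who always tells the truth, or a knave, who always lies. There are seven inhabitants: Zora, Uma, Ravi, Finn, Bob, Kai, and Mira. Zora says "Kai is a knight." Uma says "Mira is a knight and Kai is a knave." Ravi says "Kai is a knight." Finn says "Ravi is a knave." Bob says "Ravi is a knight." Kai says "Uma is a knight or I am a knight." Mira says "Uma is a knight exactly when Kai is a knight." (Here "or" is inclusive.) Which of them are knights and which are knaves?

Zora (knight): "Kai is a knight" — true. ✓
As a knave, Uma's statement "Mira is a knight and Kai is a knave" should be False; it is.
Ravi (knight): "Kai is a knight" — true. ✓
Finn is a knave, so "Ravi is a knave" must be False — and it is.
Bob is a knight, and the claim "Ravi is a knight" is indeed true.
Kai is a knight, so "Uma is a knight or I am a knight" must be true — and it is.
Mira is a knave; "Uma is a knight exactly when Kai is a knight" is False, as required.

Zora is a knight, Uma is a knave, Ravi is a knight, Finn is a knave, Bob is a knight, Kai is a knight, and Mira is a knave.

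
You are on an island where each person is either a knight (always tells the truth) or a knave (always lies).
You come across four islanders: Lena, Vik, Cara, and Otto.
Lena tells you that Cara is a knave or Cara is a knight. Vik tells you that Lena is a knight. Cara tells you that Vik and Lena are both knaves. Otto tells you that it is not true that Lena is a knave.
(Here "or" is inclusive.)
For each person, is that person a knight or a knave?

Lena (knight): "Cara is a knave or Cara is a knight" — True. ✓
Vik (knight): "Lena is a knight" — True. ✓
Since Cara is a knave, "Vik and Lena are both knaves" needs to be false, which holds.
Otto is a knight, so "it is not true that Lena is a knave" must be True — and it is.

Knights: Lena, Vik, and Otto. Knaves: Cara.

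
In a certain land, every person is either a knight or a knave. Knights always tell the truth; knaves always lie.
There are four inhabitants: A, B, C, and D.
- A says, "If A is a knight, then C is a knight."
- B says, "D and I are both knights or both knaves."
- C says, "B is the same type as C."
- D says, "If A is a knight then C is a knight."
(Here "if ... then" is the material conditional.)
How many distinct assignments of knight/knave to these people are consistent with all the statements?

1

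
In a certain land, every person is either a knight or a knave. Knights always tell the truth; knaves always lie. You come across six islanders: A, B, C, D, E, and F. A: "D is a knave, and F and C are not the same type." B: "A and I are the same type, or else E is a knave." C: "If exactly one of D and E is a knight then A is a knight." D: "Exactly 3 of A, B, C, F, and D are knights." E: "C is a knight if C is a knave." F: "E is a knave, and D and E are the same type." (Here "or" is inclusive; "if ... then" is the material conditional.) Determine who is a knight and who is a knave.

A is a knight, B is a knave, C is a knight, D is a knave, E is a knight, and F is a knave.

As a knight, A's statement "D is a knave, and F and C are not the same type" should be true; it is.
B is a knave, so "A and I are the same type, or else E is a knave" must be false — and it is.
C is a knight; "if exactly one of D and E is a knight then A is a knight" is true, as required.
Since D is a knave, "exactly 3 of A, B, C, F, and D are knights" needs to be false, which holds.
As a knight, E's statement "C is a knight if C is a knave" should be true; it is.
F is a knave, and the claim "E is a knave, and D and E are the same type" is indeed false.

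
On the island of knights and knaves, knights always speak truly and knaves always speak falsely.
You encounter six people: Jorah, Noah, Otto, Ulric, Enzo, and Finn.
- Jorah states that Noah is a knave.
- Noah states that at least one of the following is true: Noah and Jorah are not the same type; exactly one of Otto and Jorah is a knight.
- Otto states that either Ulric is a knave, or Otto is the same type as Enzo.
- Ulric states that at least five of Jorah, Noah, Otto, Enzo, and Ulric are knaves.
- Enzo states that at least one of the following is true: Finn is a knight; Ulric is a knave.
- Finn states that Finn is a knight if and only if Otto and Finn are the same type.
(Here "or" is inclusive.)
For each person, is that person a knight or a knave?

Jorah is a knave, Noah is a knight, Otto is a knight, Ulric is a knave, Enzo is a knight, and Finn is a knight.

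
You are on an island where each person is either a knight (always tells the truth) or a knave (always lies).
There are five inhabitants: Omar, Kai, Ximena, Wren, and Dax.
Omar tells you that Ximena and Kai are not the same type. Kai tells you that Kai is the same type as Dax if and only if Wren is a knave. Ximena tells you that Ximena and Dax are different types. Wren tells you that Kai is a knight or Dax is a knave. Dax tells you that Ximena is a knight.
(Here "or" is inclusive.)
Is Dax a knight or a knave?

Dax is a knave.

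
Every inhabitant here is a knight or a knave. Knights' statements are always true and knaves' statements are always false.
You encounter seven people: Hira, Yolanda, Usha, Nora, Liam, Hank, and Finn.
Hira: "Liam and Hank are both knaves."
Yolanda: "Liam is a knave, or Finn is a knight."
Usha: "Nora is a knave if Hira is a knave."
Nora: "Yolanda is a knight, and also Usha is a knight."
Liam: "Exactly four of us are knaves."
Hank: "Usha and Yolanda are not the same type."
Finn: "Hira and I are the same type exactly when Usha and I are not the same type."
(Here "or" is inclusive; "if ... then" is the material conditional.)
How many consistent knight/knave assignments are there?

1

Consistent assignments:
  Hira=knight, Yolanda=knight, Usha=knight, Nora=knight, Liam=knave, Hank=knave, Finn=knave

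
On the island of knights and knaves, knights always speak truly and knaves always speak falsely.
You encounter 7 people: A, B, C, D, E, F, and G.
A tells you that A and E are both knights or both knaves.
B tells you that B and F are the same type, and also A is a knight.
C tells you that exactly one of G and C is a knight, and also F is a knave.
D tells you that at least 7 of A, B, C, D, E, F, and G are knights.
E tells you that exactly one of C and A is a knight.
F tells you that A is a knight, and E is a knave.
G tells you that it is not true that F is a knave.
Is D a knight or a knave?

D is a knave.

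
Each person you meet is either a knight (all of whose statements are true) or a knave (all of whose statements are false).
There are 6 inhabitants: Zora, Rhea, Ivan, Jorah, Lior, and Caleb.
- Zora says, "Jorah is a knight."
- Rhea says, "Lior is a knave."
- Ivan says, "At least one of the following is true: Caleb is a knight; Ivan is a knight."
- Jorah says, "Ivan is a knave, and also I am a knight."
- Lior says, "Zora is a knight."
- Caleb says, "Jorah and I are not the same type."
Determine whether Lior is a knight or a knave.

Lior is a knave.

Consistent assignments: {Zora=knave, Rhea=knight, Ivan=knight, Jorah=knave, Lior=knave, Caleb=knight}; {Zora=knave, Rhea=knight, Ivan=knight, Jorah=knave, Lior=knave, Caleb=knave}; {Zora=knave, Rhea=knight, Ivan=knave, Jorah=knave, Lior=knave, Caleb=knave}
In every consistent assignment, Lior is a knave.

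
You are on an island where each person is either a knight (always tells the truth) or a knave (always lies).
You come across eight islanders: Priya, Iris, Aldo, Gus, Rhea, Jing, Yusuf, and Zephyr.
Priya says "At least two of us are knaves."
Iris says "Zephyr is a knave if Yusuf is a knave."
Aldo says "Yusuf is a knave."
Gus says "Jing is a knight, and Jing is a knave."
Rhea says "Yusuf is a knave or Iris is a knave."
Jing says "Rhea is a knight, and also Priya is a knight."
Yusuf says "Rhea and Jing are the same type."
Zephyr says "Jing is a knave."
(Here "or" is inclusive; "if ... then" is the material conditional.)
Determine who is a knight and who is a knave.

Priya is a knight, Iris is a knight, Aldo is a knave, Gus is a knave, Rhea is a knave, Jing is a knave, Yusuf is a knight, and Zephyr is a knight.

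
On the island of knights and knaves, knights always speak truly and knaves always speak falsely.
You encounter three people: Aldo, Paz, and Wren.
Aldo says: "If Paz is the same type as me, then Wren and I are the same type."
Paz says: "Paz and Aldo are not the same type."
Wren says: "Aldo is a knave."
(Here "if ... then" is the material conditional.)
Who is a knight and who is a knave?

Suppose Aldo is a knight. Then Aldo's statement "if Paz is the same type as me, then Wren and I are the same type" would have to be true. Checking the 4 ways to assign the others, none is consistent with every speaker.
(For instance, with Paz=knave, Wren=knight, Paz's claim "Paz and Aldo are not the same type" comes out true where it would need to be false.)
So Aldo must be a knave, making "if Paz is the same type as me, then Wren and I are the same type" false. Taking Aldo=knave, Paz=knave, Wren=knight, each remaining statement checks out:
  Paz (knave): "Paz and Aldo are not the same type" — false. ✓
  Wren (knight): "Aldo is a knave" — true. ✓
This is the unique consistent assignment.

Aldo is a knave, Paz is a knave, and Wren is a knight.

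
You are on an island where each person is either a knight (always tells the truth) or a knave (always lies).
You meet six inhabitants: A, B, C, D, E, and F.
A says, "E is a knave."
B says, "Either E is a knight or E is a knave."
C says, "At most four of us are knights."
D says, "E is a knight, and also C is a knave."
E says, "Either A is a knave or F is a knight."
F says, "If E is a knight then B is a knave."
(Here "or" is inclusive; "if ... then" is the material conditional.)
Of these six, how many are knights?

3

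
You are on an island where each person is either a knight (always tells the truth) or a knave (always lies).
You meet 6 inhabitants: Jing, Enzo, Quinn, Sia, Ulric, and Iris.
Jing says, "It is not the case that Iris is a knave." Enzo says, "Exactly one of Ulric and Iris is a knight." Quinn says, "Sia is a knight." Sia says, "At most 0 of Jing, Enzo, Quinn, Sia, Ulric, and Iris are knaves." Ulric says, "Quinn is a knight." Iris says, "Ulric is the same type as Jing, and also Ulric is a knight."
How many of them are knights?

0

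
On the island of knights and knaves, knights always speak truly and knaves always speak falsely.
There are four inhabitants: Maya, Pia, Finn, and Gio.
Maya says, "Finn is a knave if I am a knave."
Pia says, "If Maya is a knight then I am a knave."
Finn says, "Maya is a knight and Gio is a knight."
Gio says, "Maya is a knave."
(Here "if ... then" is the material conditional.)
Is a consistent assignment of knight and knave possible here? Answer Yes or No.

No

Checking all 16 assignments, each has at least one speaker whose statement's truth value contradicts their type.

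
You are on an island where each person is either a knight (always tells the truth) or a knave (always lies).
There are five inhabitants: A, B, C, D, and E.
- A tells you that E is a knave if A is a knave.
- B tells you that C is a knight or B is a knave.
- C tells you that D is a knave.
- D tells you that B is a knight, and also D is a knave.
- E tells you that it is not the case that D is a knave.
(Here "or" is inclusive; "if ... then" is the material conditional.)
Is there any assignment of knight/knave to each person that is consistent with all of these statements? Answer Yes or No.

No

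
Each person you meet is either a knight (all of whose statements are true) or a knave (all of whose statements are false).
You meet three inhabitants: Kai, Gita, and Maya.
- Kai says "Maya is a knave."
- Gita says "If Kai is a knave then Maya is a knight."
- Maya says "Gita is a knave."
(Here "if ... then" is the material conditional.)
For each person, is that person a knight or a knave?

Kai (knight): "Maya is a knave" — True. ✓
Gita (knight): "if Kai is a knave then Maya is a knight" — True. ✓
Maya is a knave; "Gita is a knave" is False, as required.

Kai is a knight, Gita is a knight, and Maya is a knave.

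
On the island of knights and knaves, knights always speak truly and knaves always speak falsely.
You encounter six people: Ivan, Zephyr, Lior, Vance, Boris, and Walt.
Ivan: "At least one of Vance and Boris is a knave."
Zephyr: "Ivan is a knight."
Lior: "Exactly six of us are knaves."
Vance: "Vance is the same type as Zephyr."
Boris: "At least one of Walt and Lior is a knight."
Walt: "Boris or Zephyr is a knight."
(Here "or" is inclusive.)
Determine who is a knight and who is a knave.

Ivan is a knight, and the claim "at least one of Vance and Boris is a knave" is indeed true.
Zephyr is a knight; "Ivan is a knight" is true, as required.
Lior is a knave; "exactly six of us are knaves" is false, as required.
Vance (knave): "Vance is the same type as Zephyr" — false. ✓
Boris is a knight, so "at least one of Walt and Lior is a knight" must be true — and it is.
Walt is a knight, so "Boris or Zephyr is a knight" must be true — and it is.

Ivan is a knight, Zephyr is a knight, Lior is a knave, Vance is a knave, Boris is a knight, and Walt is a knight.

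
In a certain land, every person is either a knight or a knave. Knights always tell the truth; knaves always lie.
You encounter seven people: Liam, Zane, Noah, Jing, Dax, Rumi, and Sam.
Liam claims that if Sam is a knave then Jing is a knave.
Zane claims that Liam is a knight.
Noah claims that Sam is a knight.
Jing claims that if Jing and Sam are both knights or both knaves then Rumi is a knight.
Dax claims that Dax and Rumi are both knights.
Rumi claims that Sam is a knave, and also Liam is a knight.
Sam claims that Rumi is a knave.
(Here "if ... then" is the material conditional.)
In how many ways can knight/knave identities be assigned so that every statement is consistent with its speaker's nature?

0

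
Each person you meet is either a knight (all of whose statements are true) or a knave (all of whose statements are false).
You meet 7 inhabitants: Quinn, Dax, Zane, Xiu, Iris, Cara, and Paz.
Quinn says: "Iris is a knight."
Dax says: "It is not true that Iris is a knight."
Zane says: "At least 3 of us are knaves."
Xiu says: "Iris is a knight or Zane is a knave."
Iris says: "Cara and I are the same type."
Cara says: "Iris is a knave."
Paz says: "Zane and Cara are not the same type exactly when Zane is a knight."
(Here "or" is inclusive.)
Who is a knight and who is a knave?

Quinn is a knave; "Iris is a knight" is false, as required.
Dax is a knight; "it is not true that Iris is a knight" is true, as required.
Zane is a knight; "at least 3 of us are knaves" is true, as required.
As a knave, Xiu's statement "Iris is a knight or Zane is a knave" should be false; it is.
Since Iris is a knave, "Cara and I are the same type" needs to be false, which holds.
Since Cara is a knight, "Iris is a knave" needs to be true, which holds.
Paz (knave): "Zane and Cara are not the same type exactly when Zane is a knight" — false. ✓

Quinn is a knave, Dax is a knight, Zane is a knight, Xiu is a knave, Iris is a knave, Cara is a knight, and Paz is a knave.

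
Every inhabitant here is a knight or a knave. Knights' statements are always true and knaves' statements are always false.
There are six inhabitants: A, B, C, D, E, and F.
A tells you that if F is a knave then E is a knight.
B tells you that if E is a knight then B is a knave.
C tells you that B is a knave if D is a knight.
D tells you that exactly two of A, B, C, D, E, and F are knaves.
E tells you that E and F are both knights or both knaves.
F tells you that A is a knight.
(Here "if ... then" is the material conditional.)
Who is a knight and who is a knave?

A is a knight, so "if F is a knave then E is a knight" must be True — and it is.
Since B is a knight, "if E is a knight then B is a knave" needs to be True, which holds.
As a knave, C's statement "B is a knave if D is a knight" should be false; it is.
Since D is a knight, "exactly two of A, B, C, D, E, and F are knaves" needs to be True, which holds.
E is a knave, so "E and F are both knights or both knaves" must be false — and it is.
F is a knight; "A is a knight" is True, as required.

A is a knight, B is a knight, C is a knave, D is a knight, E is a knave, and F is a knight.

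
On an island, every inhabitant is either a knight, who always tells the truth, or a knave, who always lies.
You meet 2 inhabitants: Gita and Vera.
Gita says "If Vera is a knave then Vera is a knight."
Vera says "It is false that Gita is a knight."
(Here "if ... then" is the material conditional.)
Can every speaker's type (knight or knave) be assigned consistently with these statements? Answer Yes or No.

No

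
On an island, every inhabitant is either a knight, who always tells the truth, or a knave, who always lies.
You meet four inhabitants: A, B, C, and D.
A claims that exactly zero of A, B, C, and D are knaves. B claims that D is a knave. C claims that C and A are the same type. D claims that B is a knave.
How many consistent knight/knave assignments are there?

0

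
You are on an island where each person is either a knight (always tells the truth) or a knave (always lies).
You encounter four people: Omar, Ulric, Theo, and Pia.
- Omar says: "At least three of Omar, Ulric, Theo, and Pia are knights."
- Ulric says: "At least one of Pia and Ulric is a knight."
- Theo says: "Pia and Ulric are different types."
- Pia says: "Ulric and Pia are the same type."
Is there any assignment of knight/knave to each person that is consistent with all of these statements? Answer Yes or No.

One consistent assignment: Omar=knight, Ulric=knight, Theo=knight, Pia=knave.

Yes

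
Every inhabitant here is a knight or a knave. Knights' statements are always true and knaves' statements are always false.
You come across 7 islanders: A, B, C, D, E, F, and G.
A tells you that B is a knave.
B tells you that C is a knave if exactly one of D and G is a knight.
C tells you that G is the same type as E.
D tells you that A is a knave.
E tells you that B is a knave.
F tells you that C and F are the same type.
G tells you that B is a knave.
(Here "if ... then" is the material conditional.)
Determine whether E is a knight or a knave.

E is a knight.

Consistent assignments: {A=knight, B=knave, C=knight, D=knave, E=knight, F=knight, G=knight}; {A=knight, B=knave, C=knight, D=knave, E=knight, F=knave, G=knight}
In every consistent assignment, E is a knight.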